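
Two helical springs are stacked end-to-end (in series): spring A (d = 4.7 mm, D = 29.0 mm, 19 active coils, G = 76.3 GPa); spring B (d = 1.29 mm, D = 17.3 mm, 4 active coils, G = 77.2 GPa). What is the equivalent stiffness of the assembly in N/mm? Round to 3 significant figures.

k_A = Gd⁴/(8D³N_a) = (76.3×10³)(4.7⁴)/(8·29.0³·19) = 10.043 N/mm
k_B = Gd⁴/(8D³N_a) = (77.2×10³)(1.29⁴)/(8·17.3³·4) = 1.2903 N/mm
Series: 1/k_eq = 1/10.043 + 1/1.2903 = 0.87459; k_eq = 1.1434 N/mm

1.14 N/mm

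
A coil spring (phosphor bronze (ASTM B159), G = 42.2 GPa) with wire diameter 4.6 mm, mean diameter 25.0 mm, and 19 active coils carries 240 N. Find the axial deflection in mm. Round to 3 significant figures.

30.2 mm

k = Gd⁴/(8D³N_a) = (42.2×10³)(4.6⁴)/(8·25.0³·19) = 7.9557 N/mm
δ = F/k = 240 / 7.9557 = 30.167 mm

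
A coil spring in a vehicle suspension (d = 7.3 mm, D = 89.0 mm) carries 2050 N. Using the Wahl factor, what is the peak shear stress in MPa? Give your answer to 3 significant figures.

1330 MPa

Spring index C = D/d = 89.0/7.3 = 12.1918
K_W = (4C−1)/(4C−4) + 0.615/C = 47.767/44.767 + 0.0504 = 1.1175
τ₀ = 8FD/(πd³) = 8·2050·89.0/(π·7.3³) = 1.4596e+06/1222.1 = 1194.3 MPa
τ_max = K·τ₀ = 1.1175 × 1194.3 = 1334.6 MPa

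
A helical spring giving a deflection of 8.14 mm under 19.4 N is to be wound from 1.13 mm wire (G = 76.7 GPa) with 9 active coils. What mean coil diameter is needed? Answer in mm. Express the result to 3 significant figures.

Required rate k = F/δ = 19.4/8.14 = 2.3833 N/mm
D = (Gd⁴/(8N_a·k))^(1/3) = (76.7×10³·1.13⁴/(8·9·2.3833))^(1/3)
  = (728.785)^(1/3) = 8.9991 mm

9.00 mm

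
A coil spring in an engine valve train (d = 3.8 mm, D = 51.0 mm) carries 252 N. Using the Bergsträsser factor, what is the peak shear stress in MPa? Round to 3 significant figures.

655 MPa

Spring index C = D/d = 51.0/3.8 = 13.4211
K_B = (4C+2)/(4C−3) = 55.684/50.684 = 1.0987
τ₀ = 8FD/(πd³) = 8·252·51.0/(π·3.8³) = 102816/172.39 = 596.43 MPa
τ_max = K·τ₀ = 1.0987 × 596.43 = 655.27 MPa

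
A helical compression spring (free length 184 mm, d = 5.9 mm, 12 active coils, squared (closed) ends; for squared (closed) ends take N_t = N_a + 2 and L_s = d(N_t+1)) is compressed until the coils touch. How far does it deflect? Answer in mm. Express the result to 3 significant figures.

95.5 mm

N_t = 14; L_s = 5.9·15 = 88.5 mm
δ_solid = L₀ − L_s = 184 − 88.5 = 95.5 mm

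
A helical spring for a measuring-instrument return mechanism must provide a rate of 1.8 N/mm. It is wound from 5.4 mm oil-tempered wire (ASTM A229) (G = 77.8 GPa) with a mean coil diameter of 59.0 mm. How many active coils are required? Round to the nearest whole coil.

N_a = Gd⁴/(8D³k) = (77.8×10³ × 5.4⁴)/(8 × 59.0³ × 1.8)
    = 6.61538e+07 / 2.95746e+06 = 22.37 → 22 coils

22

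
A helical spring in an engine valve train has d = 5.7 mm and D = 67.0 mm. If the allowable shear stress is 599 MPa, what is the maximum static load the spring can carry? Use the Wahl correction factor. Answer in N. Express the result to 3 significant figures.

579 N

C = D/d = 67.0/5.7 = 11.7544
K_W = (4C−1)/(4C−4) + 0.615/C = 46.018/43.018 + 0.0523 = 1.1221
τ_max = K·8FD/(πd³) → F_max = τ_allow·πd³/(8DK)
F_max = 599·π·5.7³/(8·67.0·1.1221) = 3.485e+05/601.42 = 579.46 N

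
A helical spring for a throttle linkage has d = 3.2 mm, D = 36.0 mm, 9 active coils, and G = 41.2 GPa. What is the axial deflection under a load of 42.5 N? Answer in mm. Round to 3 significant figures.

k = Gd⁴/(8D³N_a) = (41.2×10³)(3.2⁴)/(8·36.0³·9) = 1.286 N/mm
δ = F/k = 42.5 / 1.286 = 33.047 mm

33.0 mm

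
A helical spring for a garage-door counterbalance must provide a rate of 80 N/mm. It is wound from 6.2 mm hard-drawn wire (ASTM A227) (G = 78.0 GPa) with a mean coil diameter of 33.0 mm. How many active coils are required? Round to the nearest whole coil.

N_a = Gd⁴/(8D³k) = (78.0×10³ × 6.2⁴)/(8 × 33.0³ × 80)
    = 1.15255e+08 / 2.29997e+07 = 5.011 → 5 coils

5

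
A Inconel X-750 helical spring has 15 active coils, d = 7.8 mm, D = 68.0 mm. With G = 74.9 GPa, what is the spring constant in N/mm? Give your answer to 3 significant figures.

7.35 N/mm

k = Gd⁴/(8D³N_a) = (74.9×10³ × 7.8⁴) / (8 × 68.0³ × 15)
  = 2.77243e+08 / 3.77318e+07 = 7.3477 N/mm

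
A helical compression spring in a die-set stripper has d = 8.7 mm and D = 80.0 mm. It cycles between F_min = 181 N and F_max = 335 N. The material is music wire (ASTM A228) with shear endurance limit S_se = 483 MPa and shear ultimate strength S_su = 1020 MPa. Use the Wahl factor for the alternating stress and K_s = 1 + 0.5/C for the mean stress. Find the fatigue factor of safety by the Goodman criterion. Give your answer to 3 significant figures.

7.16

C = D/d = 80.0/8.7 = 9.1954; K_W = (4C−1)/(4C−4)+0.615/C = 1.1584; K_s = 1+0.5/C = 1.0544
F_a = (F_max−F_min)/2 = 77 N; F_m = (F_max+F_min)/2 = 258 N
τ_a = K_W·8F_aD/(πd³) = 1.1584 × 23.821 = 27.594 MPa
τ_m = K_s·8F_mD/(πd³) = 1.0544 × 79.816 = 84.156 MPa
Goodman: 1/n_f = τ_a/S_se + τ_m/S_su = 27.594/483 + 84.156/1020 = 0.05713 + 0.08251 = 0.13964
n_f = 1/0.13964 = 7.161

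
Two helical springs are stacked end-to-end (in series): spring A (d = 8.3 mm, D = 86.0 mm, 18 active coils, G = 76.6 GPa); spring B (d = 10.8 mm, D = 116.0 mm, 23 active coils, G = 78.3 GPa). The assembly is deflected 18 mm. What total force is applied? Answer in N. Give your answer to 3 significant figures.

k_A = Gd⁴/(8D³N_a) = (76.6×10³)(8.3⁴)/(8·86.0³·18) = 3.969 N/mm
k_B = Gd⁴/(8D³N_a) = (78.3×10³)(10.8⁴)/(8·116.0³·23) = 3.7091 N/mm
Series: 1/k_eq = 1/3.969 + 1/3.7091 = 0.52156; k_eq = 1.9173 N/mm
F = k_eq·δ = 1.9173·18 = 34.512 N

34.5 N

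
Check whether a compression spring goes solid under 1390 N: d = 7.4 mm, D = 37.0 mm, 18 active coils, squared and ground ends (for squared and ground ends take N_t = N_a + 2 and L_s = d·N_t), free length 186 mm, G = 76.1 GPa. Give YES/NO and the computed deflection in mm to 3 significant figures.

k = Gd⁴/(8D³N_a) = (76.1×10³)(7.4⁴)/(8·37.0³·18) = 31.286 N/mm
N_t = 20; L_s = 7.4·20 = 148 mm; δ_solid = L₀ − L_s = 186 − 148 = 38 mm
δ = F/k = 1390/31.286 = 44.429 mm
δ ≥ δ_solid → spring goes solid

YES, δ = 44.4 mm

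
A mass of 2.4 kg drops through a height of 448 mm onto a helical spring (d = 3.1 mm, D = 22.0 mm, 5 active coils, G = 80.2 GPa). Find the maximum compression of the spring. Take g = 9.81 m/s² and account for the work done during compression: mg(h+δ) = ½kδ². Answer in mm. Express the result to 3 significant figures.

k = Gd⁴/(8D³N_a) = (80.2×10³)(3.1⁴)/(8·22.0³·5) = 17.39 N/mm
W = mg = 2.4 × 9.81 = 23.544 N
½kδ² − Wδ − Wh = 0 → δ = (W + √(W² + 2kWh))/k
δ = (23.544 + √(554.32 + 366844))/17.39 = (23.544 + 606.13)/17.39 = 36.21 mm

36.2 mm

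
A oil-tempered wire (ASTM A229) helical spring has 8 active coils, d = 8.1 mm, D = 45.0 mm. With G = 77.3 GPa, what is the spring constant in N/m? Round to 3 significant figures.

57100 N/m

k = Gd⁴/(8D³N_a) = (77.3×10³ × 8.1⁴) / (8 × 45.0³ × 8)
  = 3.32751e+08 / 5.832e+06 = 57.056 N/mm = 57056 N/m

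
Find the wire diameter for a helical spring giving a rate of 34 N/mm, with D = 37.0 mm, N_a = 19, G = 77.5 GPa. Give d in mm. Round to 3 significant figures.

7.62 mm

d = (8D³N_a·k / G)^(1/4) = (8·37.0³·19·34 / (77.5×10³))^0.25
  = (3377.7)^0.25 = 7.6235 mm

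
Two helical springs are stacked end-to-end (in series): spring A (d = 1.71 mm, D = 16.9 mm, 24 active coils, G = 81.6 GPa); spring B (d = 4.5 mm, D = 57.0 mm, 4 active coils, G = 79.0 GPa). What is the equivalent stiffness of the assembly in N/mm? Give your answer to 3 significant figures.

k_A = Gd⁴/(8D³N_a) = (81.6×10³)(1.71⁴)/(8·16.9³·24) = 0.75286 N/mm
k_B = Gd⁴/(8D³N_a) = (79.0×10³)(4.5⁴)/(8·57.0³·4) = 5.4664 N/mm
Series: 1/k_eq = 1/0.75286 + 1/5.4664 = 1.5112; k_eq = 0.66172 N/mm

0.662 N/mm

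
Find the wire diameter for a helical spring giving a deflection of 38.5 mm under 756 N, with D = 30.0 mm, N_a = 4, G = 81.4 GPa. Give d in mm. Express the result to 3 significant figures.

3.80 mm

Required rate k = F/δ = 756/38.5 = 19.636 N/mm
d = (8D³N_a·k / G)^(1/4) = (8·30.0³·4·19.636 / (81.4×10³))^0.25
  = (208.43)^0.25 = 3.7996 mm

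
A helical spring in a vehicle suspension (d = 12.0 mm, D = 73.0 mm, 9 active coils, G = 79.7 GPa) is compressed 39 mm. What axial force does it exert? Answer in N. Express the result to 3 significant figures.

k = Gd⁴/(8D³N_a) = (79.7×10³)(12.0⁴)/(8·73.0³·9) = 59.004 N/mm
F = k·δ = 59.004 × 39 = 2301.2 N

2300 N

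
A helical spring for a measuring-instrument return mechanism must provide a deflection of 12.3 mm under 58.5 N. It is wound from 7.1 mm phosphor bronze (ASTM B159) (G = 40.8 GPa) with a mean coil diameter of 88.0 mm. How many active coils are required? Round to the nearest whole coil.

Required rate k = F/δ = 58.5/12.3 = 4.7561 N/mm
N_a = Gd⁴/(8D³k) = (40.8×10³ × 7.1⁴)/(8 × 88.0³ × 4.7561)
    = 1.0368e+08 / 2.59292e+07 = 3.999 → 4 coils

4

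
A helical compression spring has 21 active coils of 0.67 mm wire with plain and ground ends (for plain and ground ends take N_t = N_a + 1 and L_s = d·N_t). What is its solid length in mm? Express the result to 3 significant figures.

14.7 mm

plain and ground ends: N_t = N_a + 1 = 21 + 1 = 22
L_s = d·N_t = 0.67 × 22 = 14.74 mm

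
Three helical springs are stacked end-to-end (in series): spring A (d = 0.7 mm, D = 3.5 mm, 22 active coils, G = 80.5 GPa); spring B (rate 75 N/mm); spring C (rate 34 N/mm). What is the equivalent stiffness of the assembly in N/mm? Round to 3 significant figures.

k_A = Gd⁴/(8D³N_a) = (80.5×10³)(0.7⁴)/(8·3.5³·22) = 2.5614 N/mm
Series: 1/k_eq = 1/2.5614 + 1/75 + 1/34 = 0.43316; k_eq = 2.3086 N/mm

2.31 N/mm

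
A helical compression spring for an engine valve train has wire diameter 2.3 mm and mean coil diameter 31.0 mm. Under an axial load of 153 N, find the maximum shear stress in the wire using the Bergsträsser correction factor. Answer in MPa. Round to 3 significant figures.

Spring index C = D/d = 31.0/2.3 = 13.4783
K_B = (4C+2)/(4C−3) = 55.913/50.913 = 1.0982
τ₀ = 8FD/(πd³) = 8·153·31.0/(π·2.3³) = 37944/38.224 = 992.68 MPa
τ_max = K·τ₀ = 1.0982 × 992.68 = 1090.2 MPa

1090 MPa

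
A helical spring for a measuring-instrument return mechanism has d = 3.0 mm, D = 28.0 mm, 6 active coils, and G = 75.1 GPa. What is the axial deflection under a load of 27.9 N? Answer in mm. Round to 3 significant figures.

k = Gd⁴/(8D³N_a) = (75.1×10³)(3.0⁴)/(8·28.0³·6) = 5.7731 N/mm
δ = F/k = 27.9 / 5.7731 = 4.8328 mm

4.83 mm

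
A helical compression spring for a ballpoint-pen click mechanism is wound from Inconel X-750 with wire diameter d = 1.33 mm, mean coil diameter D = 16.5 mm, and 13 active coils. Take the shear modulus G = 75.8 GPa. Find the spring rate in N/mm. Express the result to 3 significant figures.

k = Gd⁴/(8D³N_a) = (75.8×10³ × 1.33⁴) / (8 × 16.5³ × 13)
  = 237179 / 467181 = 0.50768 N/mm

0.508 N/mm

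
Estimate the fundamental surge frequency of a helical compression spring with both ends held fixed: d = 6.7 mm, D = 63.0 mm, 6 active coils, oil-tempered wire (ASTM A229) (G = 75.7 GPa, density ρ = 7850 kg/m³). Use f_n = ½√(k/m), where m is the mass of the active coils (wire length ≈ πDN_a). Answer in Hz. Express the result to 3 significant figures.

98.3 Hz

k = Gd⁴/(8D³N_a) = (75.7×10³)(6.7⁴)/(8·63.0³·6) = 12.71 N/mm = 12710 N/m
Wire length L = πDN_a = π·63.0·6 = 1187.5 mm
m = ρ·(πd²/4)·L = 7850 × 35.257×10⁻⁶ m² × 1.1875 m = 0.32866 kg
f_n = ½√(k/m) = 0.5·√(12710/0.32866) = 0.5·√(38671) = 98.324 Hz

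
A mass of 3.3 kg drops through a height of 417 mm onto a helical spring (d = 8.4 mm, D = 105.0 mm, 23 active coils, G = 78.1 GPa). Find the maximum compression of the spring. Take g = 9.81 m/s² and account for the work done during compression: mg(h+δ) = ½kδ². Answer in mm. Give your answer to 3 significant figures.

k = Gd⁴/(8D³N_a) = (78.1×10³)(8.4⁴)/(8·105.0³·23) = 1.8255 N/mm
W = mg = 3.3 × 9.81 = 32.373 N
½kδ² − Wδ − Wh = 0 → δ = (W + √(W² + 2kWh))/k
δ = (32.373 + √(1048 + 49286.9))/1.8255 = (32.373 + 224.35)/1.8255 = 140.63 mm

141 mm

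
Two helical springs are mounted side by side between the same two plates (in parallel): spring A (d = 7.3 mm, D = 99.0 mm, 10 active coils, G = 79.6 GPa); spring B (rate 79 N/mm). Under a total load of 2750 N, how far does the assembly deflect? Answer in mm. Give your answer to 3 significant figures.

k_A = Gd⁴/(8D³N_a) = (79.6×10³)(7.3⁴)/(8·99.0³·10) = 2.9121 N/mm
Parallel: k_eq = 2.9121 + 79 = 81.912 N/mm
δ = F/k_eq = 2750/81.912 = 33.573 mm

33.6 mm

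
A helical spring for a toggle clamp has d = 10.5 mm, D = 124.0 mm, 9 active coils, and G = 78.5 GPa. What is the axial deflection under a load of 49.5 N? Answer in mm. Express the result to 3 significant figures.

k = Gd⁴/(8D³N_a) = (78.5×10³)(10.5⁴)/(8·124.0³·9) = 6.9507 N/mm
δ = F/k = 49.5 / 6.9507 = 7.1216 mm

7.12 mm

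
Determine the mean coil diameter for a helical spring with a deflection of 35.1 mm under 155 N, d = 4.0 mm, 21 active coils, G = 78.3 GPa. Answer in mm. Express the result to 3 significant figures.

Required rate k = F/δ = 155/35.1 = 4.416 N/mm
D = (Gd⁴/(8N_a·k))^(1/3) = (78.3×10³·4.0⁴/(8·21·4.416))^(1/3)
  = (27018.9)^(1/3) = 30.0070 mm

30.0 mm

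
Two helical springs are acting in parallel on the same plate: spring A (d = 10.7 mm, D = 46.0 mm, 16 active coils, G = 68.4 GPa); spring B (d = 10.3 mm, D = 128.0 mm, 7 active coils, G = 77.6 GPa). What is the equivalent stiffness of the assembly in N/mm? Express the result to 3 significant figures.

k_A = Gd⁴/(8D³N_a) = (68.4×10³)(10.7⁴)/(8·46.0³·16) = 71.963 N/mm
k_B = Gd⁴/(8D³N_a) = (77.6×10³)(10.3⁴)/(8·128.0³·7) = 7.4369 N/mm
Parallel: k_eq = 71.963 + 7.4369 = 79.4 N/mm

79.4 N/mm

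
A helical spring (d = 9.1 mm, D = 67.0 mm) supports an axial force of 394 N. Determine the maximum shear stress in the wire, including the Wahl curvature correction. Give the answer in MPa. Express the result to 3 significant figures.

Spring index C = D/d = 67.0/9.1 = 7.3626
K_W = (4C−1)/(4C−4) + 0.615/C = 28.451/25.451 + 0.0835 = 1.2014
τ₀ = 8FD/(πd³) = 8·394·67.0/(π·9.1³) = 211184/2367.4 = 89.205 MPa
τ_max = K·τ₀ = 1.2014 × 89.205 = 107.17 MPa

107 MPa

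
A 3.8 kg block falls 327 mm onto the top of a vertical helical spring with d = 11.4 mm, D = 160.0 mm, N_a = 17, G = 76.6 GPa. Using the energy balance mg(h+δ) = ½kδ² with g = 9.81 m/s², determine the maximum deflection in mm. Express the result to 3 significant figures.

120 mm

k = Gd⁴/(8D³N_a) = (76.6×10³)(11.4⁴)/(8·160.0³·17) = 2.3225 N/mm
W = mg = 3.8 × 9.81 = 37.278 N
½kδ² − Wδ − Wh = 0 → δ = (W + √(W² + 2kWh))/k
δ = (37.278 + √(1389.6 + 56621.3))/2.3225 = (37.278 + 240.85)/2.3225 = 119.76 mm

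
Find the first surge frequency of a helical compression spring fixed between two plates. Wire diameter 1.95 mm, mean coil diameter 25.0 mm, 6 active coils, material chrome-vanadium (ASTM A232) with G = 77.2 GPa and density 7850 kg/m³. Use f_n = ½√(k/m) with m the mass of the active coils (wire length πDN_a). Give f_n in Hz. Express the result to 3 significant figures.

k = Gd⁴/(8D³N_a) = (77.2×10³)(1.95⁴)/(8·25.0³·6) = 1.4883 N/mm = 1488.3 N/m
Wire length L = πDN_a = π·25.0·6 = 471.24 mm
m = ρ·(πd²/4)·L = 7850 × 2.9865×10⁻⁶ m² × 0.47124 m = 0.011048 kg
f_n = ½√(k/m) = 0.5·√(1488.3/0.011048) = 0.5·√(1.3472e+05) = 183.52 Hz

184 Hz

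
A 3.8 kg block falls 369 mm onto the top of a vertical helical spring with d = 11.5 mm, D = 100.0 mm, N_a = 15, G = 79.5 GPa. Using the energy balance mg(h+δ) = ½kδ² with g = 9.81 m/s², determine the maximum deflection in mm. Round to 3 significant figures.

k = Gd⁴/(8D³N_a) = (79.5×10³)(11.5⁴)/(8·100.0³·15) = 11.587 N/mm
W = mg = 3.8 × 9.81 = 37.278 N
½kδ² − Wδ − Wh = 0 → δ = (W + √(W² + 2kWh))/k
δ = (37.278 + √(1389.6 + 318776))/11.587 = (37.278 + 565.83)/11.587 = 52.05 mm

52.0 mm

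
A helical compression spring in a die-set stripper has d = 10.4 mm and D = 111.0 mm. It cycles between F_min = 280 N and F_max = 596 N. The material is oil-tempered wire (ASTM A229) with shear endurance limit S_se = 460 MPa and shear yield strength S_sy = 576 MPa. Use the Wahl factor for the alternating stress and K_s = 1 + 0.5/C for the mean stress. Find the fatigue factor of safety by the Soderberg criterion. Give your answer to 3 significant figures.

3.36

C = D/d = 111.0/10.4 = 10.6731; K_W = (4C−1)/(4C−4)+0.615/C = 1.1352; K_s = 1+0.5/C = 1.0468
F_a = (F_max−F_min)/2 = 158 N; F_m = (F_max+F_min)/2 = 438 N
τ_a = K_W·8F_aD/(πd³) = 1.1352 × 39.703 = 45.069 MPa
τ_m = K_s·8F_mD/(πd³) = 1.0468 × 110.06 = 115.22 MPa
Soderberg: 1/n_f = τ_a/S_se + τ_m/S_sy = 45.069/460 + 115.22/576 = 0.09798 + 0.20003 = 0.29801
n_f = 1/0.29801 = 3.356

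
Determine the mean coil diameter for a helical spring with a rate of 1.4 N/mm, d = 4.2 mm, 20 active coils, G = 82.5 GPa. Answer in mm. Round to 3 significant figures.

48.6 mm

D = (Gd⁴/(8N_a·k))^(1/3) = (82.5×10³·4.2⁴/(8·20·1.4))^(1/3)
  = (114605)^(1/3) = 48.5737 mm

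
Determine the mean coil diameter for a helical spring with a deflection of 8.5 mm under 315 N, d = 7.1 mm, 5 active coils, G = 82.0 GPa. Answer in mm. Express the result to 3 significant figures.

Required rate k = F/δ = 315/8.5 = 37.059 N/mm
D = (Gd⁴/(8N_a·k))^(1/3) = (82.0×10³·7.1⁴/(8·5·37.059))^(1/3)
  = (140571)^(1/3) = 51.9954 mm

52.0 mm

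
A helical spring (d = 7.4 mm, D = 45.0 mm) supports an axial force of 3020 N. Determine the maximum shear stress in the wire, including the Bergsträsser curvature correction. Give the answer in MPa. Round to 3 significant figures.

1050 MPa

Spring index C = D/d = 45.0/7.4 = 6.0811
K_B = (4C+2)/(4C−3) = 26.324/21.324 = 1.2345
τ₀ = 8FD/(πd³) = 8·3020·45.0/(π·7.4³) = 1.0872e+06/1273 = 854.01 MPa
τ_max = K·τ₀ = 1.2345 × 854.01 = 1054.3 MPa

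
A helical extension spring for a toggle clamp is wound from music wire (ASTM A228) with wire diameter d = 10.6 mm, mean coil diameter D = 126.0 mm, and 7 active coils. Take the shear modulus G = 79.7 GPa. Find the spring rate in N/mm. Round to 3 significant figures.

k = Gd⁴/(8D³N_a) = (79.7×10³ × 10.6⁴) / (8 × 126.0³ × 7)
  = 1.00619e+09 / 1.12021e+08 = 8.9822 N/mm

8.98 N/mm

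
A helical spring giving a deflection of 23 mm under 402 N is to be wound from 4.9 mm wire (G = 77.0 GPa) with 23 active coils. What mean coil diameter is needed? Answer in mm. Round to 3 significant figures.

Required rate k = F/δ = 402/23 = 17.478 N/mm
D = (Gd⁴/(8N_a·k))^(1/3) = (77.0×10³·4.9⁴/(8·23·17.478))^(1/3)
  = (13802.5)^(1/3) = 23.9876 mm

24.0 mm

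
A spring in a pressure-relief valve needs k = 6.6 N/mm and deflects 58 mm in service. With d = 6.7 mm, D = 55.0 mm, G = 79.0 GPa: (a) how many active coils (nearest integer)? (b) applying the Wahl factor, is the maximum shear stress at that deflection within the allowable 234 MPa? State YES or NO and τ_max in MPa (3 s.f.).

(a) 18 coils; (b) YES, τ_max = 212 MPa

N_a = Gd⁴/(8D³k) = (79.0×10³)(6.7⁴)/(8·55.0³·6.6) = 18.12 → N_a = 18
Actual rate k = Gd⁴/(8D³·18) = 6.6447 N/mm
Working load F = kδ = 6.6447·58 = 385.39 N
C = 55.0/6.7 = 8.2090; K_W = (4C−1)/(4C−4)+0.615/C = 1.1790
τ_max = K_W·8FD/(πd³) = 1.1790·179.47 = 211.58 MPa
τ_max ≤ 234 MPa → acceptable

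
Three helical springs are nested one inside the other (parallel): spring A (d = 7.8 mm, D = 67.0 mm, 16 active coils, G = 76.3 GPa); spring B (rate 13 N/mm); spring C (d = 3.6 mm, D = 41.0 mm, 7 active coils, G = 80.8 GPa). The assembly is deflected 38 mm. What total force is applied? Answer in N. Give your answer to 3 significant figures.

k_A = Gd⁴/(8D³N_a) = (76.3×10³)(7.8⁴)/(8·67.0³·16) = 7.3362 N/mm
k_C = Gd⁴/(8D³N_a) = (80.8×10³)(3.6⁴)/(8·41.0³·7) = 3.5163 N/mm
Parallel: k_eq = 7.3362 + 13 + 3.5163 = 23.852 N/mm
F = k_eq·δ = 23.852·38 = 906.39 N

906 N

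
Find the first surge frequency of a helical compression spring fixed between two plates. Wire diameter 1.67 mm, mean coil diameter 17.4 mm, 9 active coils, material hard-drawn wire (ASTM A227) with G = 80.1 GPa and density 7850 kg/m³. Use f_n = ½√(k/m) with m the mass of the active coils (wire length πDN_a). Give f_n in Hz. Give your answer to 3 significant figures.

220 Hz

k = Gd⁴/(8D³N_a) = (80.1×10³)(1.67⁴)/(8·17.4³·9) = 1.6425 N/mm = 1642.5 N/m
Wire length L = πDN_a = π·17.4·9 = 491.97 mm
m = ρ·(πd²/4)·L = 7850 × 2.1904×10⁻⁶ m² × 0.49197 m = 0.0084593 kg
f_n = ½√(k/m) = 0.5·√(1642.5/0.0084593) = 0.5·√(1.9417e+05) = 220.32 Hz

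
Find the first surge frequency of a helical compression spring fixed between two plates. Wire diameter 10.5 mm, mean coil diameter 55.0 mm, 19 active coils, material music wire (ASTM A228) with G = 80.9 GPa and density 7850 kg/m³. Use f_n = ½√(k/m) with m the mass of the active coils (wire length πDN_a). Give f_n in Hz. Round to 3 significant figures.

66.0 Hz

k = Gd⁴/(8D³N_a) = (80.9×10³)(10.5⁴)/(8·55.0³·19) = 38.884 N/mm = 38884 N/m
Wire length L = πDN_a = π·55.0·19 = 3283 mm
m = ρ·(πd²/4)·L = 7850 × 86.59×10⁻⁶ m² × 3.283 m = 2.2315 kg
f_n = ½√(k/m) = 0.5·√(38884/2.2315) = 0.5·√(17425) = 66.002 Hz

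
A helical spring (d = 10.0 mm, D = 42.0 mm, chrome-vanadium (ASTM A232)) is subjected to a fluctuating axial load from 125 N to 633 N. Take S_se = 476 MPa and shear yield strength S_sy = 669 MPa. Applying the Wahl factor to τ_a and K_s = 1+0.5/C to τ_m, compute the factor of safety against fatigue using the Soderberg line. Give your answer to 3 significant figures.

C = D/d = 42.0/10.0 = 4.2000; K_W = (4C−1)/(4C−4)+0.615/C = 1.3808; K_s = 1+0.5/C = 1.1190
F_a = (F_max−F_min)/2 = 254 N; F_m = (F_max+F_min)/2 = 379 N
τ_a = K_W·8F_aD/(πd³) = 1.3808 × 27.166 = 37.511 MPa
τ_m = K_s·8F_mD/(πd³) = 1.1190 × 40.535 = 45.36 MPa
Soderberg: 1/n_f = τ_a/S_se + τ_m/S_sy = 37.511/476 + 45.36/669 = 0.07880 + 0.06780 = 0.14661
n_f = 1/0.14661 = 6.821

6.82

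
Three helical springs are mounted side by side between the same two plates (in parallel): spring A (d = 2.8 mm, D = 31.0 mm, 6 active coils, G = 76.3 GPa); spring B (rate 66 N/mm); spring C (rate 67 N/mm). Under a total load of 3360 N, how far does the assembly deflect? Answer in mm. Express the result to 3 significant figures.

24.7 mm

k_A = Gd⁴/(8D³N_a) = (76.3×10³)(2.8⁴)/(8·31.0³·6) = 3.2797 N/mm
Parallel: k_eq = 3.2797 + 66 + 67 = 136.28 N/mm
δ = F/k_eq = 3360/136.28 = 24.655 mm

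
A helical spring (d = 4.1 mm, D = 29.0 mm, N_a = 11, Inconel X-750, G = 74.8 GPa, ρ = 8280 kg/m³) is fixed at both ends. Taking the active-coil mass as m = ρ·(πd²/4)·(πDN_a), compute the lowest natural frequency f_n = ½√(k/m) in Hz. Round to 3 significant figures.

150 Hz

k = Gd⁴/(8D³N_a) = (74.8×10³)(4.1⁴)/(8·29.0³·11) = 9.8483 N/mm = 9848.3 N/m
Wire length L = πDN_a = π·29.0·11 = 1002.2 mm
m = ρ·(πd²/4)·L = 8280 × 13.203×10⁻⁶ m² × 1.0022 m = 0.10955 kg
f_n = ½√(k/m) = 0.5·√(9848.3/0.10955) = 0.5·√(89894) = 149.91 Hz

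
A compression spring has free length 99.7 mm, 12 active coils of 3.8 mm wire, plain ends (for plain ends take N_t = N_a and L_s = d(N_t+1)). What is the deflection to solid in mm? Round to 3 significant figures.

N_t = 12; L_s = 3.8·13 = 49.4 mm
δ_solid = L₀ − L_s = 99.7 − 49.4 = 50.3 mm

50.3 mm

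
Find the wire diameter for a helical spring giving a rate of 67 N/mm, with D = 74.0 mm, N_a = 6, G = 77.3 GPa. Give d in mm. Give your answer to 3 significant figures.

d = (8D³N_a·k / G)^(1/4) = (8·74.0³·6·67 / (77.3×10³))^0.25
  = (16859)^0.25 = 11.3948 mm

11.4 mm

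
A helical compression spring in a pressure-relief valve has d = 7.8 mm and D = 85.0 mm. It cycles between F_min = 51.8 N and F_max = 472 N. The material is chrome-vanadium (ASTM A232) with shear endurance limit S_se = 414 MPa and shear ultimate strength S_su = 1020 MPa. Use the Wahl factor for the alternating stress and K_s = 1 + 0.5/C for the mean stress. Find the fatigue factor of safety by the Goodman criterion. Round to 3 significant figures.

C = D/d = 85.0/7.8 = 10.8974; K_W = (4C−1)/(4C−4)+0.615/C = 1.1322; K_s = 1+0.5/C = 1.0459
F_a = (F_max−F_min)/2 = 210.1 N; F_m = (F_max+F_min)/2 = 261.9 N
τ_a = K_W·8F_aD/(πd³) = 1.1322 × 95.83 = 108.5 MPa
τ_m = K_s·8F_mD/(πd³) = 1.0459 × 119.46 = 124.94 MPa
Goodman: 1/n_f = τ_a/S_se + τ_m/S_su = 108.5/414 + 124.94/1020 = 0.26208 + 0.12249 = 0.38456
n_f = 1/0.38456 = 2.6

2.60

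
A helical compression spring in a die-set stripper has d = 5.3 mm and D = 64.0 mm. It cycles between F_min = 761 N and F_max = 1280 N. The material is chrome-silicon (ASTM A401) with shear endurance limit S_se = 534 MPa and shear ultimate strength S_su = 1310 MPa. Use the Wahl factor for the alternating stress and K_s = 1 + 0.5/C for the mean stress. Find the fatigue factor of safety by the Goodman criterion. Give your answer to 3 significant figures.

C = D/d = 64.0/5.3 = 12.0755; K_W = (4C−1)/(4C−4)+0.615/C = 1.1186; K_s = 1+0.5/C = 1.0414
F_a = (F_max−F_min)/2 = 259.5 N; F_m = (F_max+F_min)/2 = 1020.5 N
τ_a = K_W·8F_aD/(πd³) = 1.1186 × 284.07 = 317.78 MPa
τ_m = K_s·8F_mD/(πd³) = 1.0414 × 1117.1 = 1163.4 MPa
Goodman: 1/n_f = τ_a/S_se + τ_m/S_su = 317.78/534 + 1163.4/1310 = 0.59509 + 0.88808 = 1.4832
n_f = 1/1.4832 = 0.6742

0.674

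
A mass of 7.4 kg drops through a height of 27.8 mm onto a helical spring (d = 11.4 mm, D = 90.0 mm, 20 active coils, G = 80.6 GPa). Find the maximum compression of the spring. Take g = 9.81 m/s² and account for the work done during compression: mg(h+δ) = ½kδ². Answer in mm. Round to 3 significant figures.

k = Gd⁴/(8D³N_a) = (80.6×10³)(11.4⁴)/(8·90.0³·20) = 11.671 N/mm
W = mg = 7.4 × 9.81 = 72.594 N
½kδ² − Wδ − Wh = 0 → δ = (W + √(W² + 2kWh))/k
δ = (72.594 + √(5269.9 + 47106.7))/11.671 = (72.594 + 228.86)/11.671 = 25.829 mm

25.8 mm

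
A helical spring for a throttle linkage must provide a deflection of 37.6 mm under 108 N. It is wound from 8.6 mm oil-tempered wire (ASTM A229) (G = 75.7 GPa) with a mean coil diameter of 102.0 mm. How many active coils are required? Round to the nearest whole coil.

17

Required rate k = F/δ = 108/37.6 = 2.8723 N/mm
N_a = Gd⁴/(8D³k) = (75.7×10³ × 8.6⁴)/(8 × 102.0³ × 2.8723)
    = 4.14085e+08 / 2.43852e+07 = 16.98 → 17 coils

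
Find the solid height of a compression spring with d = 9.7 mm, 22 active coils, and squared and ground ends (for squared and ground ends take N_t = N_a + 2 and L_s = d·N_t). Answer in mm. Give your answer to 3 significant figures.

squared and ground ends: N_t = N_a + 2 = 22 + 2 = 24
L_s = d·N_t = 9.7 × 24 = 232.8 mm

233 mm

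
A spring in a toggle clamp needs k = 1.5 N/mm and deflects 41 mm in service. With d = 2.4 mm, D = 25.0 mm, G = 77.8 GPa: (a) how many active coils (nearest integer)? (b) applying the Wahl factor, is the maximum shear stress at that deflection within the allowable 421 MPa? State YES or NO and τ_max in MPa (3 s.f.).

N_a = Gd⁴/(8D³k) = (77.8×10³)(2.4⁴)/(8·25.0³·1.5) = 13.77 → N_a = 14
Actual rate k = Gd⁴/(8D³·14) = 1.475 N/mm
Working load F = kδ = 1.475·41 = 60.474 N
C = 25.0/2.4 = 10.4167; K_W = (4C−1)/(4C−4)+0.615/C = 1.1387
τ_max = K_W·8FD/(πd³) = 1.1387·278.49 = 317.12 MPa
τ_max ≤ 421 MPa → acceptable

(a) 14 coils; (b) YES, τ_max = 317 MPa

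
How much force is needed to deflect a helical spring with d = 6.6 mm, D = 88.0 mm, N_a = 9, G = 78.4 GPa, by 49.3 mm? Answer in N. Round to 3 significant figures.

149 N

k = Gd⁴/(8D³N_a) = (78.4×10³)(6.6⁴)/(8·88.0³·9) = 3.0319 N/mm
F = k·δ = 3.0319 × 49.3 = 149.47 N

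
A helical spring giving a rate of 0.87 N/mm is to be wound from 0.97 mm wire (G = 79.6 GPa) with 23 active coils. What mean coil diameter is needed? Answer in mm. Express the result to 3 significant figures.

D = (Gd⁴/(8N_a·k))^(1/3) = (79.6×10³·0.97⁴/(8·23·0.87))^(1/3)
  = (440.213)^(1/3) = 7.6071 mm

7.61 mm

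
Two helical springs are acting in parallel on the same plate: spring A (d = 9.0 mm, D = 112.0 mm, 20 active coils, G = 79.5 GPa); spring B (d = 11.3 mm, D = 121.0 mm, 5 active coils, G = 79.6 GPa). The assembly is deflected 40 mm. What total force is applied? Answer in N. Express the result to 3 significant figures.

825 N

k_A = Gd⁴/(8D³N_a) = (79.5×10³)(9.0⁴)/(8·112.0³·20) = 2.3204 N/mm
k_B = Gd⁴/(8D³N_a) = (79.6×10³)(11.3⁴)/(8·121.0³·5) = 18.315 N/mm
Parallel: k_eq = 2.3204 + 18.315 = 20.636 N/mm
F = k_eq·δ = 20.636·40 = 825.42 N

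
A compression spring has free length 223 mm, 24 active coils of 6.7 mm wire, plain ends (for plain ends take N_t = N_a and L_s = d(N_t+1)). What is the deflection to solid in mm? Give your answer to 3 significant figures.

55.5 mm

N_t = 24; L_s = 6.7·25 = 167.5 mm
δ_solid = L₀ − L_s = 223 − 167.5 = 55.5 mm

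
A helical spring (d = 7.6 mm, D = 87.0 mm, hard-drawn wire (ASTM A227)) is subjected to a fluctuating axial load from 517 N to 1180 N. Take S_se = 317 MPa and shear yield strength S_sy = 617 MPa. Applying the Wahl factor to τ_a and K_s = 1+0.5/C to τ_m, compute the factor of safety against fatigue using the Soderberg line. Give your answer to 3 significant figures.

C = D/d = 87.0/7.6 = 11.4474; K_W = (4C−1)/(4C−4)+0.615/C = 1.1255; K_s = 1+0.5/C = 1.0437
F_a = (F_max−F_min)/2 = 331.5 N; F_m = (F_max+F_min)/2 = 848.5 N
τ_a = K_W·8F_aD/(πd³) = 1.1255 × 167.3 = 188.3 MPa
τ_m = K_s·8F_mD/(πd³) = 1.0437 × 428.22 = 446.93 MPa
Soderberg: 1/n_f = τ_a/S_se + τ_m/S_sy = 188.3/317 + 446.93/617 = 0.59401 + 0.72436 = 1.3184
n_f = 1/1.3184 = 0.7585

0.759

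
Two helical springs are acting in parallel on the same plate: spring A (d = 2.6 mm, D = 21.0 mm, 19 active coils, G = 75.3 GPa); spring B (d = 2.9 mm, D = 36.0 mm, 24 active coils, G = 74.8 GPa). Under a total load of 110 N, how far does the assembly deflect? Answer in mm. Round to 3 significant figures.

k_A = Gd⁴/(8D³N_a) = (75.3×10³)(2.6⁴)/(8·21.0³·19) = 2.4445 N/mm
k_B = Gd⁴/(8D³N_a) = (74.8×10³)(2.9⁴)/(8·36.0³·24) = 0.59059 N/mm
Parallel: k_eq = 2.4445 + 0.59059 = 3.0351 N/mm
δ = F/k_eq = 110/3.0351 = 36.243 mm

36.2 mm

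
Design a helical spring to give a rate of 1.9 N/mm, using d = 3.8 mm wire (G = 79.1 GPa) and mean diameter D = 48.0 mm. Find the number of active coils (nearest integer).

N_a = Gd⁴/(8D³k) = (79.1×10³ × 3.8⁴)/(8 × 48.0³ × 1.9)
    = 1.64934e+07 / 1.681e+06 = 9.812 → 10 coils

10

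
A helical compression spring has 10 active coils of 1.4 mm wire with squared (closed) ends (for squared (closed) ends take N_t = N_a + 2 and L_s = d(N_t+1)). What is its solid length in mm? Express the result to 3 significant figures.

squared (closed) ends: N_t = N_a + 2 = 10 + 2 = 12
L_s = d·(N_t+1) = 1.4 × 13 = 18.2 mm

18.2 mm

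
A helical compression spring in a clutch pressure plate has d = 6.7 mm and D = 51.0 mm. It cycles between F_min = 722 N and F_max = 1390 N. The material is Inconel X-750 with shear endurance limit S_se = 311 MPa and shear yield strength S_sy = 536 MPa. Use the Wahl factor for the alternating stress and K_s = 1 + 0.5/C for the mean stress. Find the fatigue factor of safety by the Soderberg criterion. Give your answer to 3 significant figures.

C = D/d = 51.0/6.7 = 7.6119; K_W = (4C−1)/(4C−4)+0.615/C = 1.1942; K_s = 1+0.5/C = 1.0657
F_a = (F_max−F_min)/2 = 334 N; F_m = (F_max+F_min)/2 = 1056 N
τ_a = K_W·8F_aD/(πd³) = 1.1942 × 144.22 = 172.23 MPa
τ_m = K_s·8F_mD/(πd³) = 1.0657 × 455.98 = 485.94 MPa
Soderberg: 1/n_f = τ_a/S_se + τ_m/S_sy = 172.23/311 + 485.94/536 = 0.55381 + 0.90660 = 1.4604
n_f = 1/1.4604 = 0.6847

0.685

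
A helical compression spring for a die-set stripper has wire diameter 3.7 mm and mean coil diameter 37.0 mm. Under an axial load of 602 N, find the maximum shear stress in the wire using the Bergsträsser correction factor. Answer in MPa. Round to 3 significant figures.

1270 MPa

Spring index C = D/d = 37.0/3.7 = 10.0000
K_B = (4C+2)/(4C−3) = 42.000/37.000 = 1.1351
τ₀ = 8FD/(πd³) = 8·602·37.0/(π·3.7³) = 178192/159.13 = 1119.8 MPa
τ_max = K·τ₀ = 1.1351 × 1119.8 = 1271.1 MPa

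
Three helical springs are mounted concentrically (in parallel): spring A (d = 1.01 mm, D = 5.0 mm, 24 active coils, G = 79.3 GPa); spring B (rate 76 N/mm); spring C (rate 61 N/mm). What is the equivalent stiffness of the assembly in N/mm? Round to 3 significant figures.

k_A = Gd⁴/(8D³N_a) = (79.3×10³)(1.01⁴)/(8·5.0³·24) = 3.4383 N/mm
Parallel: k_eq = 3.4383 + 76 + 61 = 140.44 N/mm

140 N/mm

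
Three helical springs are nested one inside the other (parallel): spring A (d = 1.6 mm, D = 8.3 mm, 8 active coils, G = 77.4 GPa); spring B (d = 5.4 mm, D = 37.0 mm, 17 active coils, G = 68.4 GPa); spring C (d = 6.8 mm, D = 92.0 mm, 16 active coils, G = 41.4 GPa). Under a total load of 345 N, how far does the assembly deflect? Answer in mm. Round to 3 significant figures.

k_A = Gd⁴/(8D³N_a) = (77.4×10³)(1.6⁴)/(8·8.3³·8) = 13.861 N/mm
k_B = Gd⁴/(8D³N_a) = (68.4×10³)(5.4⁴)/(8·37.0³·17) = 8.4428 N/mm
k_C = Gd⁴/(8D³N_a) = (41.4×10³)(6.8⁴)/(8·92.0³·16) = 0.8881 N/mm
Parallel: k_eq = 13.861 + 8.4428 + 0.8881 = 23.192 N/mm
δ = F/k_eq = 345/23.192 = 14.876 mm

14.9 mm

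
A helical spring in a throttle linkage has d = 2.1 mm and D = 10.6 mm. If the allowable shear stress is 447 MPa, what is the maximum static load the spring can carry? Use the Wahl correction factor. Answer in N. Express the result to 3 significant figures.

117 N

C = D/d = 10.6/2.1 = 5.0476
K_W = (4C−1)/(4C−4) + 0.615/C = 19.190/16.190 + 0.1218 = 1.3071
τ_max = K·8FD/(πd³) → F_max = τ_allow·πd³/(8DK)
F_max = 447·π·2.1³/(8·10.6·1.3071) = 13005/110.84 = 117.33 N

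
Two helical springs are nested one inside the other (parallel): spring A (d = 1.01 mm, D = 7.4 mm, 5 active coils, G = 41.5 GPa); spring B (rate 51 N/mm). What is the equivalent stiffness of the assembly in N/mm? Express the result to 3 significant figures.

k_A = Gd⁴/(8D³N_a) = (41.5×10³)(1.01⁴)/(8·7.4³·5) = 2.6643 N/mm
Parallel: k_eq = 2.6643 + 51 = 53.664 N/mm

53.7 N/mm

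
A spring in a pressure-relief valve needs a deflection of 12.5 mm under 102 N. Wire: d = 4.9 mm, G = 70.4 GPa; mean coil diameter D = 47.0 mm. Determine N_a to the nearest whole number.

6

Required rate k = F/δ = 102/12.5 = 8.16 N/mm
N_a = Gd⁴/(8D³k) = (70.4×10³ × 4.9⁴)/(8 × 47.0³ × 8.16)
    = 4.05842e+07 / 6.77757e+06 = 5.988 → 6 coils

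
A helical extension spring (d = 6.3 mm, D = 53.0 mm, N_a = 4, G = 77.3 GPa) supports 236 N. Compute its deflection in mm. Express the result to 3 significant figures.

9.23 mm

k = Gd⁴/(8D³N_a) = (77.3×10³)(6.3⁴)/(8·53.0³·4) = 25.56 N/mm
δ = F/k = 236 / 25.56 = 9.2331 mm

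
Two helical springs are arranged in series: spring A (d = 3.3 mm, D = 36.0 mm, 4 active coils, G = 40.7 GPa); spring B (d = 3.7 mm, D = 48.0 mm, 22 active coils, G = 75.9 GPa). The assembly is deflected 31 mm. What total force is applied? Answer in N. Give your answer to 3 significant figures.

18.5 N

k_A = Gd⁴/(8D³N_a) = (40.7×10³)(3.3⁴)/(8·36.0³·4) = 3.2329 N/mm
k_B = Gd⁴/(8D³N_a) = (75.9×10³)(3.7⁴)/(8·48.0³·22) = 0.73082 N/mm
Series: 1/k_eq = 1/3.2329 + 1/0.73082 = 1.6776; k_eq = 0.59608 N/mm
F = k_eq·δ = 0.59608·31 = 18.478 N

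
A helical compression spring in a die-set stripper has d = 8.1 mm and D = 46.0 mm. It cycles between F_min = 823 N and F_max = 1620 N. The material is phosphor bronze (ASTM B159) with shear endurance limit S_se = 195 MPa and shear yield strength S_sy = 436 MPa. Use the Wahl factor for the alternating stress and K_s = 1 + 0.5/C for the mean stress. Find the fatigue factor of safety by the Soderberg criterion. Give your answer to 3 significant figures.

0.804

C = D/d = 46.0/8.1 = 5.6790; K_W = (4C−1)/(4C−4)+0.615/C = 1.2686; K_s = 1+0.5/C = 1.0880
F_a = (F_max−F_min)/2 = 398.5 N; F_m = (F_max+F_min)/2 = 1221.5 N
τ_a = K_W·8F_aD/(πd³) = 1.2686 × 87.836 = 111.43 MPa
τ_m = K_s·8F_mD/(πd³) = 1.0880 × 269.24 = 292.94 MPa
Soderberg: 1/n_f = τ_a/S_se + τ_m/S_sy = 111.43/195 + 292.94/436 = 0.57142 + 0.67189 = 1.2433
n_f = 1/1.2433 = 0.8043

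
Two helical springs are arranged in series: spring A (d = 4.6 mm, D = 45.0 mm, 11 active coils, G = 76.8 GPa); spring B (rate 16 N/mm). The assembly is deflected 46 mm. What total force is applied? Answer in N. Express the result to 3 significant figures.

156 N

k_A = Gd⁴/(8D³N_a) = (76.8×10³)(4.6⁴)/(8·45.0³·11) = 4.2882 N/mm
Series: 1/k_eq = 1/4.2882 + 1/16 = 0.2957; k_eq = 3.3818 N/mm
F = k_eq·δ = 3.3818·46 = 155.56 N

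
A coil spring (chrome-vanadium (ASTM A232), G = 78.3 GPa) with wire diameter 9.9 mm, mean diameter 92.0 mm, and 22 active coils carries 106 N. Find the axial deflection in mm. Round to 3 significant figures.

19.3 mm

k = Gd⁴/(8D³N_a) = (78.3×10³)(9.9⁴)/(8·92.0³·22) = 5.4882 N/mm
δ = F/k = 106 / 5.4882 = 19.314 mm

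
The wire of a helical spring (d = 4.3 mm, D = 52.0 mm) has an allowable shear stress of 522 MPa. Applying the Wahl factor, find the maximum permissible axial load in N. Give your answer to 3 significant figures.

280 N

C = D/d = 52.0/4.3 = 12.0930
K_W = (4C−1)/(4C−4) + 0.615/C = 47.372/44.372 + 0.0509 = 1.1185
τ_max = K·8FD/(πd³) → F_max = τ_allow·πd³/(8DK)
F_max = 522·π·4.3³/(8·52.0·1.1185) = 1.3038e+05/465.28 = 280.23 N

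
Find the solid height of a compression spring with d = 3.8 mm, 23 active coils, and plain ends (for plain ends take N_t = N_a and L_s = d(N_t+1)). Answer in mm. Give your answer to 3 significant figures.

91.2 mm

plain ends: N_t = N_a = 23
L_s = d·(N_t+1) = 3.8 × 24 = 91.2 mm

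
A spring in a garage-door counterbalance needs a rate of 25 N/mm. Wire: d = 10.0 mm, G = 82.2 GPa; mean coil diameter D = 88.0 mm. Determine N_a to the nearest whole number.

6

N_a = Gd⁴/(8D³k) = (82.2×10³ × 10.0⁴)/(8 × 88.0³ × 25)
    = 8.22e+08 / 1.36294e+08 = 6.031 → 6 coils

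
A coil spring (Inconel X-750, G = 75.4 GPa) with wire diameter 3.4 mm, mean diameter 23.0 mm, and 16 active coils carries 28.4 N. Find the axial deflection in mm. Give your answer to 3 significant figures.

4.39 mm

k = Gd⁴/(8D³N_a) = (75.4×10³)(3.4⁴)/(8·23.0³·16) = 6.4698 N/mm
δ = F/k = 28.4 / 6.4698 = 4.3896 mm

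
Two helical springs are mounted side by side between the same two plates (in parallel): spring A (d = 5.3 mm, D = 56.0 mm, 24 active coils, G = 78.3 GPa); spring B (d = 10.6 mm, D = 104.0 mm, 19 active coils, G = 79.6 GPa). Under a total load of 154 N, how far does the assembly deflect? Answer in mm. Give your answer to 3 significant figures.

20.0 mm

k_A = Gd⁴/(8D³N_a) = (78.3×10³)(5.3⁴)/(8·56.0³·24) = 1.8323 N/mm
k_B = Gd⁴/(8D³N_a) = (79.6×10³)(10.6⁴)/(8·104.0³·19) = 5.8775 N/mm
Parallel: k_eq = 1.8323 + 5.8775 = 7.7098 N/mm
δ = F/k_eq = 154/7.7098 = 19.975 mm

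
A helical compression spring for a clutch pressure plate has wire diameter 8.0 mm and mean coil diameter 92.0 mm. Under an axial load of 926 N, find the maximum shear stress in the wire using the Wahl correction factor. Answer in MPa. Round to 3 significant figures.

477 MPa

Spring index C = D/d = 92.0/8.0 = 11.5000
K_W = (4C−1)/(4C−4) + 0.615/C = 45.000/42.000 + 0.0535 = 1.1249
τ₀ = 8FD/(πd³) = 8·926·92.0/(π·8.0³) = 681536/1608.5 = 423.71 MPa
τ_max = K·τ₀ = 1.1249 × 423.71 = 476.63 MPa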